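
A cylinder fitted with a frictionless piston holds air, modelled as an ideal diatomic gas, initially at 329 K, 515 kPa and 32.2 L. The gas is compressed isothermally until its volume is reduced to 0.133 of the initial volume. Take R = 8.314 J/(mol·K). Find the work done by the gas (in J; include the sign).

-33500 J

n = P₁V₁/(RT₁) = 515×32.2/(8.314×329) = 6.06 mol.
Isothermal: T stays 329 K; PV = const ⇒ V₂ = 4.28 L, P₂ = 3870 kPa.
W = nRT ln(V₂/V₁) = 6.06×8.314×329×ln(0.133) = -33500 J.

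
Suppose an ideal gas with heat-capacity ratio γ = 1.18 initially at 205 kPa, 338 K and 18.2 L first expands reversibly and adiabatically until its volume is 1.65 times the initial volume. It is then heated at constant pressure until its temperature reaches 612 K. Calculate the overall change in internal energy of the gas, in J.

n = P₁V₁/(RT₁) = 205×18.2/(8.314×338) = 1.33 mol.
Step 1 — Adiabatic: TV^(γ−1) = const ⇒ T₂ = 338×(0.606)^0.180 = 309 K; PV^γ = const ⇒ P₂ = 114 kPa.
ΔU = nCvΔT = 1.33×46.2×(309−338) = -1790 J.
Q = 0 for an adiabatic process, so W = −ΔU = 1790 J.
State after step 1: P = 114 kPa, V = 30.0 L, T = 309 K.
Step 2 — Isobaric: P stays 114 kPa; V/T = const ⇒ T₂ = 612 K, V₂ = 59.5 L.
W = PΔV = 114×(59.5−30.0) kPa·L = 3350 J.
ΔU = nCvΔT = 1.33×46.2×(612−309) = 18600 J.
Q = ΔU + W = nCpΔT = 21900 J.
Net over both steps: W = 5130 J, Q = 21900 J, ΔU = 16800 J.

16800 J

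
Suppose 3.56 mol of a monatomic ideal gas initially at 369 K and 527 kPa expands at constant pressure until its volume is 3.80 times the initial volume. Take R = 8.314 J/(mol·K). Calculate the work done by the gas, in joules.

30600 J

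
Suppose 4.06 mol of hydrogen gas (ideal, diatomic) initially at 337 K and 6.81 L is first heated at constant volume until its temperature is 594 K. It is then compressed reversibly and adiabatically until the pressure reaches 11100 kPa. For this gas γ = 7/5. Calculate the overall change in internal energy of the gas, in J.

P₁ = nRT₁/V₁ = 4.06×8.314×337/6.81 = 1670 kPa.
Step 1 — Isochoric: V stays 6.81 L; P/T = const ⇒ T₂ = 594 K, P₂ = 2940 kPa.
W = 0 (no volume change).
ΔU = nCvΔT = 4.06×20.8×(594−337) = 21700 J.
Q = ΔU = 21700 J.
State after step 1: P = 2940 kPa, V = 6.81 L, T = 594 K.
Step 2 — Adiabatic: T₂/T₁ = (P₂/P₁)^((γ−1)/γ) ⇒ T₂ = 594×(3.77)^0.286 = 868 K; V₂ = 2.64 L.
ΔU = nCvΔT = 4.06×20.8×(868−594) = 23100 J.
Q = 0 for an adiabatic process, so W = −ΔU = -23100 J.
Net over both steps: W = -23100 J, Q = 21700 J, ΔU = 44800 J.

44800 J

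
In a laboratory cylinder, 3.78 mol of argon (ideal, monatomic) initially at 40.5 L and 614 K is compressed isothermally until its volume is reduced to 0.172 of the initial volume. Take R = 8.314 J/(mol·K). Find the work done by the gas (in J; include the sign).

P₁ = nRT₁/V₁ = 3.78×8.314×614/40.5 = 476 kPa.
Isothermal: T stays 614 K; PV = const ⇒ V₂ = 6.97 L, P₂ = 2770 kPa.
W = nRT ln(V₂/V₁) = 3.78×8.314×614×ln(0.172) = -34000 J.

-34000 J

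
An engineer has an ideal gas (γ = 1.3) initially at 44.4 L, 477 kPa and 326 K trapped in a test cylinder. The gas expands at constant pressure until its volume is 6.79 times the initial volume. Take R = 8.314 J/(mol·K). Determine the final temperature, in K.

2210 K

Isobaric: P stays 477 kPa; V/T = const ⇒ T₂ = 2210 K, V₂ = 301 L.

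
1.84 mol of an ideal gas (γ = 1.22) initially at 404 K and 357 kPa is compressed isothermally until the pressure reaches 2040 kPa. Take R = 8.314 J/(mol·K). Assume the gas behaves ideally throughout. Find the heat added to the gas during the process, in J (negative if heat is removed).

V₁ = nRT₁/P₁ = 1.84×8.314×404/357 = 17.3 L.
Isothermal: T stays 404 K; PV = const ⇒ V₂ = 3.03 L, P₂ = 2040 kPa.
ΔU = 0 (ideal gas, T constant).
W = nRT ln(V₂/V₁) = 1.84×8.314×404×ln(0.175) = -10800 J.
Q = ΔU + W = -10800 J.

-10800 J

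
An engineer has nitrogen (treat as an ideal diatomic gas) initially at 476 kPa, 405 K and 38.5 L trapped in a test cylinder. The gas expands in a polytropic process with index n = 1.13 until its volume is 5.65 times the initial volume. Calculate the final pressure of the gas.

Polytropic n=1.13: T₂ = T₁(V₁/V₂)^(n−1) = 405×(0.177)^0.13 = 323 K; P₂ = P₁(V₁/V₂)^n = 67.3 kPa.

67.3 kPa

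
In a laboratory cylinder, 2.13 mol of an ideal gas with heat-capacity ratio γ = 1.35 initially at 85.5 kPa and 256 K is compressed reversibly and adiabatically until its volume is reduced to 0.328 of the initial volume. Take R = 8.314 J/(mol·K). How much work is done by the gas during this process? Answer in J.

-6180 J

V₁ = nRT₁/P₁ = 2.13×8.314×256/85.5 = 53.0 L.
Adiabatic: TV^(γ−1) = const ⇒ T₂ = 256×(3.05)^0.350 = 378 K; PV^γ = const ⇒ P₂ = 385 kPa.
ΔU = nCvΔT = 2.13×23.8×(378−256) = 6180 J.
Q = 0 for an adiabatic process, so W = −ΔU = -6180 J.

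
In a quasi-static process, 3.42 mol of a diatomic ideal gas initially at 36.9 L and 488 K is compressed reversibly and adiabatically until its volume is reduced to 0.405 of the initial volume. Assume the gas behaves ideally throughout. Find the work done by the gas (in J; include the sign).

P₁ = nRT₁/V₁ = 3.42×8.314×488/36.9 = 376 kPa.
Adiabatic: TV^(γ−1) = const ⇒ T₂ = 488×(2.47)^0.400 = 701 K; PV^γ = const ⇒ P₂ = 1330 kPa.
ΔU = nCvΔT = 3.42×20.8×(701−488) = 15100 J.
Q = 0 for an adiabatic process, so W = −ΔU = -15100 J.

-15100 J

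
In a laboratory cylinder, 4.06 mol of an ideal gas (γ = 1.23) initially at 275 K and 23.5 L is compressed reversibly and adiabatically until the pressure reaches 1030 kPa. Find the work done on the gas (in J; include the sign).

7920 J

P₁ = nRT₁/V₁ = 4.06×8.314×275/23.5 = 395 kPa.
Adiabatic: T₂/T₁ = (P₂/P₁)^((γ−1)/γ) ⇒ T₂ = 275×(2.61)^0.187 = 329 K; V₂ = 10.8 L.
ΔU = nCvΔT = 4.06×36.1×(329−275) = 7920 J.
Q = 0 for an adiabatic process, so W = −ΔU = -7920 J.
Work done on the gas = −W_by = 7920 J.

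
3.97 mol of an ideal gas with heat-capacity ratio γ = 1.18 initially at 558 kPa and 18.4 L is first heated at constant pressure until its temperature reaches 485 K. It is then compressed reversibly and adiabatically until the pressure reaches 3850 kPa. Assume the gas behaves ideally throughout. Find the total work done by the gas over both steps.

-24700 J

T₁ = P₁V₁/(nR) = 558×18.4/(3.97×8.314) = 311 K.
Step 1 — Isobaric: P stays 558 kPa; V/T = const ⇒ T₂ = 485 K, V₂ = 28.7 L.
W = PΔV = 558×(28.7−18.4) kPa·L = 5740 J.
ΔU = nCvΔT = 3.97×46.2×(485−311) = 31900 J.
Q = ΔU + W = nCpΔT = 37600 J.
State after step 1: P = 558 kPa, V = 28.7 L, T = 485 K.
Step 2 — Adiabatic: T₂/T₁ = (P₂/P₁)^((γ−1)/γ) ⇒ T₂ = 485×(6.90)^0.153 = 651 K; V₂ = 5.58 L.
ΔU = nCvΔT = 3.97×46.2×(651−485) = 30500 J.
Q = 0 for an adiabatic process, so W = −ΔU = -30500 J.
Net over both steps: W = -24700 J, Q = 37600 J, ΔU = 62400 J.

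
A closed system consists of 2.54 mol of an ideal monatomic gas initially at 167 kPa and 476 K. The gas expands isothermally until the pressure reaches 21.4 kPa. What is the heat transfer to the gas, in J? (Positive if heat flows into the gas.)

V₁ = nRT₁/P₁ = 2.54×8.314×476/167 = 60.2 L.
Isothermal: T stays 476 K; PV = const ⇒ V₂ = 470 L, P₂ = 21.4 kPa.
ΔU = 0 (ideal gas, T constant).
W = nRT ln(V₂/V₁) = 2.54×8.314×476×ln(7.80) = 20700 J.
Q = ΔU + W = 20700 J.

20700 J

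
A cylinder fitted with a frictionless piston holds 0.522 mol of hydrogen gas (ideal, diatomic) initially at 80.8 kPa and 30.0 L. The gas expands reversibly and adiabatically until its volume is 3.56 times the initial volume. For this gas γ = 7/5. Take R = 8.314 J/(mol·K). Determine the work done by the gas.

2410 J

T₁ = P₁V₁/(nR) = 80.8×30.0/(0.522×8.314) = 559 K.
Adiabatic: TV^(γ−1) = const ⇒ T₂ = 559×(0.281)^0.400 = 336 K; PV^γ = const ⇒ P₂ = 13.7 kPa.
ΔU = nCvΔT = 0.522×20.8×(336−559) = -2410 J.
Q = 0 for an adiabatic process, so W = −ΔU = 2410 J.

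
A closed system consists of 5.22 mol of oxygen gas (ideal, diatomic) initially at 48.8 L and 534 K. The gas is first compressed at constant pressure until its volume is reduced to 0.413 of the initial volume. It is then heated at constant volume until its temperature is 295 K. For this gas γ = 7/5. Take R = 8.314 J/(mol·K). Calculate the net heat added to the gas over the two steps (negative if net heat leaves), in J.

P₁ = nRT₁/V₁ = 5.22×8.314×534/48.8 = 475 kPa.
Step 1 — Isobaric: P stays 475 kPa; V/T = const ⇒ T₂ = 221 K, V₂ = 20.2 L.
W = PΔV = 475×(20.2−48.8) kPa·L = -13600 J.
ΔU = nCvΔT = 5.22×20.8×(221−534) = -34000 J.
Q = ΔU + W = nCpΔT = -47600 J.
State after step 1: P = 475 kPa, V = 20.2 L, T = 221 K.
Step 2 — Isochoric: V stays 20.2 L; P/T = const ⇒ T₂ = 295 K, P₂ = 635 kPa.
W = 0 (no volume change).
ΔU = nCvΔT = 5.22×20.8×(295−221) = 8080 J.
Q = ΔU = 8080 J.
Net over both steps: W = -13600 J, Q = -39500 J, ΔU = -25900 J.

-39500 J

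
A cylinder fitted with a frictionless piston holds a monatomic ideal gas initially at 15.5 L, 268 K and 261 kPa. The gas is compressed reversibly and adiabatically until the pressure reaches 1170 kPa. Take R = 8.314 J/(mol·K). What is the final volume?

Adiabatic: T₂/T₁ = (P₂/P₁)^((γ−1)/γ) ⇒ T₂ = 268×(4.48)^0.400 = 488 K; V₂ = 6.30 L.

6.30 L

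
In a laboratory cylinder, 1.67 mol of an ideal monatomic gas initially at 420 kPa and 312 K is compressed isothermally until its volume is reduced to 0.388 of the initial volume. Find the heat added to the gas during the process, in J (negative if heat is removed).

V₁ = nRT₁/P₁ = 1.67×8.314×312/420 = 10.3 L.
Isothermal: T stays 312 K; PV = const ⇒ V₂ = 4.00 L, P₂ = 1080 kPa.
ΔU = 0 (ideal gas, T constant).
W = nRT ln(V₂/V₁) = 1.67×8.314×312×ln(0.388) = -4100 J.
Q = ΔU + W = -4100 J.

-4100 J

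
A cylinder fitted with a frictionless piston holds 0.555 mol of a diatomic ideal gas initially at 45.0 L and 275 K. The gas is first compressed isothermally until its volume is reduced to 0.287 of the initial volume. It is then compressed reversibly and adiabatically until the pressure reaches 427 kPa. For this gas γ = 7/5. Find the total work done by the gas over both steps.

P₁ = nRT₁/V₁ = 0.555×8.314×275/45.0 = 28.2 kPa.
Step 1 — Isothermal: T stays 275 K; PV = const ⇒ V₂ = 12.9 L, P₂ = 98.3 kPa.
ΔU = 0 (ideal gas, T constant).
W = nRT ln(V₂/V₁) = 0.555×8.314×275×ln(0.287) = -1580 J.
Q = ΔU + W = -1580 J.
State after step 1: P = 98.3 kPa, V = 12.9 L, T = 275 K.
Step 2 — Adiabatic: T₂/T₁ = (P₂/P₁)^((γ−1)/γ) ⇒ T₂ = 275×(4.35)^0.286 = 418 K; V₂ = 4.52 L.
ΔU = nCvΔT = 0.555×20.8×(418−275) = 1650 J.
Q = 0 for an adiabatic process, so W = −ΔU = -1650 J.
Net over both steps: W = -3240 J, Q = -1580 J, ΔU = 1650 J.

-3240 J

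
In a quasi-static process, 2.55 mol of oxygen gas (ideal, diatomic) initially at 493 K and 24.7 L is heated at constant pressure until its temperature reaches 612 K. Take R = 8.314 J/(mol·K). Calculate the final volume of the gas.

P₁ = nRT₁/V₁ = 2.55×8.314×493/24.7 = 423 kPa.
Isobaric: P stays 423 kPa; V/T = const ⇒ T₂ = 612 K, V₂ = 30.7 L.

30.7 L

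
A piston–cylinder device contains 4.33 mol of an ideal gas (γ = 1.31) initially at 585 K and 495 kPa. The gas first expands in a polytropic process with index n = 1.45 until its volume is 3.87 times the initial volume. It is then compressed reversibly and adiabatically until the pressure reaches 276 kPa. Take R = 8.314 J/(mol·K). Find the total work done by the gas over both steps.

7100 J

V₁ = nRT₁/P₁ = 4.33×8.314×585/495 = 42.5 L.
Step 1 — Polytropic n=1.45: T₂ = T₁(V₁/V₂)^(n−1) = 585×(0.258)^0.45 = 318 K; P₂ = P₁(V₁/V₂)^n = 69.6 kPa.
W = (P₁V₁−P₂V₂)/(n−1) = (495×42.5−69.6×165)/0.45 = 21300 J.
ΔU = nCvΔT = 4.33×26.8×(318−585) = -31000 J.
Q = ΔU + W = -9640 J.
State after step 1: P = 69.6 kPa, V = 165 L, T = 318 K.
Step 2 — Adiabatic: T₂/T₁ = (P₂/P₁)^((γ−1)/γ) ⇒ T₂ = 318×(3.97)^0.237 = 441 K; V₂ = 57.5 L.
ΔU = nCvΔT = 4.33×26.8×(441−318) = 14200 J.
Q = 0 for an adiabatic process, so W = −ΔU = -14200 J.
Net over both steps: W = 7100 J, Q = -9640 J, ΔU = -16700 J.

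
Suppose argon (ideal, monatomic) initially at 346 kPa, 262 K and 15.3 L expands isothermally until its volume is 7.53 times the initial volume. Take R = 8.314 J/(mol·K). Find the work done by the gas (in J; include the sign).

n = P₁V₁/(RT₁) = 346×15.3/(8.314×262) = 2.43 mol.
Isothermal: T stays 262 K; PV = const ⇒ V₂ = 115 L, P₂ = 45.9 kPa.
W = nRT ln(V₂/V₁) = 2.43×8.314×262×ln(7.53) = 10700 J.

10700 J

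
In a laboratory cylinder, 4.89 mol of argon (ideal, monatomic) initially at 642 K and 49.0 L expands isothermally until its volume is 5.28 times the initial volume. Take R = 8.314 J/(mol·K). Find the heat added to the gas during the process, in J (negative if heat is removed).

P₁ = nRT₁/V₁ = 4.89×8.314×642/49.0 = 533 kPa.
Isothermal: T stays 642 K; PV = const ⇒ V₂ = 259 L, P₂ = 101 kPa.
ΔU = 0 (ideal gas, T constant).
W = nRT ln(V₂/V₁) = 4.89×8.314×642×ln(5.28) = 43400 J.
Q = ΔU + W = 43400 J.

43400 J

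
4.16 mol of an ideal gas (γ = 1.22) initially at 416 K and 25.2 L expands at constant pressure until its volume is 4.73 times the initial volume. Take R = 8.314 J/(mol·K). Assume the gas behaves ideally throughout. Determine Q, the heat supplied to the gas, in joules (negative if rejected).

298000 J

P₁ = nRT₁/V₁ = 4.16×8.314×416/25.2 = 571 kPa.
Isobaric: P stays 571 kPa; V/T = const ⇒ T₂ = 1970 K, V₂ = 119 L.
W = PΔV = 571×(119−25.2) kPa·L = 53700 J.
ΔU = nCvΔT = 4.16×37.8×(1970−416) = 244000 J.
Q = ΔU + W = nCpΔT = 298000 J.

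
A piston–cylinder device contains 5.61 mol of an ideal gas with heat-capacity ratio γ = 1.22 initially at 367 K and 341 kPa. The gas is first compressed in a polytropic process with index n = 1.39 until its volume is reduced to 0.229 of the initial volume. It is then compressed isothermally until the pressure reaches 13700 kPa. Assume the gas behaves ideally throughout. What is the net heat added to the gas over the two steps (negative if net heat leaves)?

V₁ = nRT₁/P₁ = 5.61×8.314×367/341 = 50.2 L.
Step 1 — Polytropic n=1.39: T₂ = T₁(V₁/V₂)^(n−1) = 367×(4.37)^0.39 = 652 K; P₂ = P₁(V₁/V₂)^n = 2650 kPa.
W = (P₁V₁−P₂V₂)/(n−1) = (341×50.2−2650×11.5)/0.39 = -34100 J.
ΔU = nCvΔT = 5.61×37.8×(652−367) = 60400 J.
Q = ΔU + W = 26300 J.
State after step 1: P = 2650 kPa, V = 11.5 L, T = 652 K.
Step 2 — Isothermal: T stays 652 K; PV = const ⇒ V₂ = 2.22 L, P₂ = 13700 kPa.
ΔU = 0 (ideal gas, T constant).
W = nRT ln(V₂/V₁) = 5.61×8.314×652×ln(0.193) = -50000 J.
Q = ΔU + W = -50000 J.
Net over both steps: W = -84100 J, Q = -23700 J, ΔU = 60400 J.

-23700 J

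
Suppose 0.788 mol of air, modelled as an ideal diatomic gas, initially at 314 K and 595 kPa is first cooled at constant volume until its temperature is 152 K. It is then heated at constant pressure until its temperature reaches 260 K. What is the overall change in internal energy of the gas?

V₁ = nRT₁/P₁ = 0.788×8.314×314/595 = 3.46 L.
Step 1 — Isochoric: V stays 3.46 L; P/T = const ⇒ T₂ = 152 K, P₂ = 288 kPa.
W = 0 (no volume change).
ΔU = nCvΔT = 0.788×20.8×(152−314) = -2650 J.
Q = ΔU = -2650 J.
State after step 1: P = 288 kPa, V = 3.46 L, T = 152 K.
Step 2 — Isobaric: P stays 288 kPa; V/T = const ⇒ T₂ = 260 K, V₂ = 5.91 L.
W = PΔV = 288×(5.91−3.46) kPa·L = 708 J.
ΔU = nCvΔT = 0.788×20.8×(260−152) = 1770 J.
Q = ΔU + W = nCpΔT = 2480 J.
Net over both steps: W = 708 J, Q = -177 J, ΔU = -884 J.

-884 J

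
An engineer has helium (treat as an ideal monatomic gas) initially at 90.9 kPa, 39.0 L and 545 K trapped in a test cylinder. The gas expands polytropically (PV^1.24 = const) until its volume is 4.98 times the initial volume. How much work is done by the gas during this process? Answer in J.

n = P₁V₁/(RT₁) = 90.9×39.0/(8.314×545) = 0.782 mol.
Polytropic n=1.24: T₂ = T₁(V₁/V₂)^(n−1) = 545×(0.201)^0.24 = 371 K; P₂ = P₁(V₁/V₂)^n = 12.4 kPa.
W = (P₁V₁−P₂V₂)/(n−1) = (90.9×39.0−12.4×194)/0.24 = 4720 J.

4720 J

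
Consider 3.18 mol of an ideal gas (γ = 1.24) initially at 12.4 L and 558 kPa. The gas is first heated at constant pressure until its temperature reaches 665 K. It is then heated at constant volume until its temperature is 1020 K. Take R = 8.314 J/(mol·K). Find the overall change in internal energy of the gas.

T₁ = P₁V₁/(nR) = 558×12.4/(3.18×8.314) = 262 K.
Step 1 — Isobaric: P stays 558 kPa; V/T = const ⇒ T₂ = 665 K, V₂ = 31.5 L.
W = PΔV = 558×(31.5−12.4) kPa·L = 10700 J.
ΔU = nCvΔT = 3.18×34.6×(665−262) = 44400 J.
Q = ΔU + W = nCpΔT = 55100 J.
State after step 1: P = 558 kPa, V = 31.5 L, T = 665 K.
Step 2 — Isochoric: V stays 31.5 L; P/T = const ⇒ T₂ = 1020 K, P₂ = 856 kPa.
W = 0 (no volume change).
ΔU = nCvΔT = 3.18×34.6×(1020−665) = 39100 J.
Q = ΔU = 39100 J.
Net over both steps: W = 10700 J, Q = 94200 J, ΔU = 83500 J.

83500 J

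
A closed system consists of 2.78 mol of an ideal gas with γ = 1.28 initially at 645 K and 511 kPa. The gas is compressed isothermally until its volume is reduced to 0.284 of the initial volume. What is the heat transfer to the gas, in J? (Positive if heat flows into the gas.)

V₁ = nRT₁/P₁ = 2.78×8.314×645/511 = 29.2 L.
Isothermal: T stays 645 K; PV = const ⇒ V₂ = 8.29 L, P₂ = 1800 kPa.
ΔU = 0 (ideal gas, T constant).
W = nRT ln(V₂/V₁) = 2.78×8.314×645×ln(0.284) = -18800 J.
Q = ΔU + W = -18800 J.

-18800 J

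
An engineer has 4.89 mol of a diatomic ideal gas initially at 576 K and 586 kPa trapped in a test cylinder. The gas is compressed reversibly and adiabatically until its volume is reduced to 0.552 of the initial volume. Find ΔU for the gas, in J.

15700 J

V₁ = nRT₁/P₁ = 4.89×8.314×576/586 = 40.0 L.
Adiabatic: TV^(γ−1) = const ⇒ T₂ = 576×(1.81)^0.400 = 731 K; PV^γ = const ⇒ P₂ = 1350 kPa.
For an ideal gas ΔU = nCvΔT with Cv = (5/2)R = 20.8 J/(mol·K).
ΔU = 4.89×20.8×(731−576) = 15700 J.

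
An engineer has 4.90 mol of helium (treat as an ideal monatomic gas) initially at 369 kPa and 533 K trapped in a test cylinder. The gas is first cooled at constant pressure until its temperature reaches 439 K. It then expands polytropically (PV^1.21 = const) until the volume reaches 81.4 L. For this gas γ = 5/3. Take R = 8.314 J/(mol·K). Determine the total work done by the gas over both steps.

4960 J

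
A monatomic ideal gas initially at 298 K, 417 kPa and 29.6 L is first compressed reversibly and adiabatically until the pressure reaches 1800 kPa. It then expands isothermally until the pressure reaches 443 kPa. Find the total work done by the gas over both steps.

n = P₁V₁/(RT₁) = 417×29.6/(8.314×298) = 4.98 mol.
Step 1 — Adiabatic: T₂/T₁ = (P₂/P₁)^((γ−1)/γ) ⇒ T₂ = 298×(4.32)^0.400 = 535 K; V₂ = 12.3 L.
ΔU = nCvΔT = 4.98×12.5×(535−298) = 14700 J.
Q = 0 for an adiabatic process, so W = −ΔU = -14700 J.
State after step 1: P = 1800 kPa, V = 12.3 L, T = 535 K.
Step 2 — Isothermal: T stays 535 K; PV = const ⇒ V₂ = 50.0 L, P₂ = 443 kPa.
ΔU = 0 (ideal gas, T constant).
W = nRT ln(V₂/V₁) = 4.98×8.314×535×ln(4.06) = 31100 J.
Q = ΔU + W = 31100 J.
Net over both steps: W = 16300 J, Q = 31100 J, ΔU = 14700 J.

16300 J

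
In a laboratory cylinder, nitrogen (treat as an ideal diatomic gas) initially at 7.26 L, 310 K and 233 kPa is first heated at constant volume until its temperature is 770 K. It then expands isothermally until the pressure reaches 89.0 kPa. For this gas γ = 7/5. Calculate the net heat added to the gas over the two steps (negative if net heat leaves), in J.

n = P₁V₁/(RT₁) = 233×7.26/(8.314×310) = 0.656 mol.
Step 1 — Isochoric: V stays 7.26 L; P/T = const ⇒ T₂ = 770 K, P₂ = 579 kPa.
W = 0 (no volume change).
ΔU = nCvΔT = 0.656×20.8×(770−310) = 6280 J.
Q = ΔU = 6280 J.
State after step 1: P = 579 kPa, V = 7.26 L, T = 770 K.
Step 2 — Isothermal: T stays 770 K; PV = const ⇒ V₂ = 47.2 L, P₂ = 89.0 kPa.
ΔU = 0 (ideal gas, T constant).
W = nRT ln(V₂/V₁) = 0.656×8.314×770×ln(6.50) = 7870 J.
Q = ΔU + W = 7870 J.
Net over both steps: W = 7870 J, Q = 14100 J, ΔU = 6280 J.

14100 J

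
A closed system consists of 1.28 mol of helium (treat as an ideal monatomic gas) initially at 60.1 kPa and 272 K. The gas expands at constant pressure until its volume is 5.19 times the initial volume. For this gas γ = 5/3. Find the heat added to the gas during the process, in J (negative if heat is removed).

V₁ = nRT₁/P₁ = 1.28×8.314×272/60.1 = 48.2 L.
Isobaric: P stays 60.1 kPa; V/T = const ⇒ T₂ = 1410 K, V₂ = 250 L.
W = PΔV = 60.1×(250−48.2) kPa·L = 12100 J.
ΔU = nCvΔT = 1.28×12.5×(1410−272) = 18200 J.
Q = ΔU + W = nCpΔT = 30300 J.

30300 J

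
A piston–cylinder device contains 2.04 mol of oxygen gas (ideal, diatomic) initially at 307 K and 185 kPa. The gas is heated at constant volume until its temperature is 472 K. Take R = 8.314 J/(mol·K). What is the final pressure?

V₁ = nRT₁/P₁ = 2.04×8.314×307/185 = 28.1 L.
Isochoric: V stays 28.1 L; P/T = const ⇒ T₂ = 472 K, P₂ = 284 kPa.

284 kPa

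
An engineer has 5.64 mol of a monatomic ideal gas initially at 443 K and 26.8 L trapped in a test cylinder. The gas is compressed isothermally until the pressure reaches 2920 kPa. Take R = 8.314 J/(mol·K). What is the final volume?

P₁ = nRT₁/V₁ = 5.64×8.314×443/26.8 = 775 kPa.
Isothermal: T stays 443 K; PV = const ⇒ V₂ = 7.11 L, P₂ = 2920 kPa.

7.11 L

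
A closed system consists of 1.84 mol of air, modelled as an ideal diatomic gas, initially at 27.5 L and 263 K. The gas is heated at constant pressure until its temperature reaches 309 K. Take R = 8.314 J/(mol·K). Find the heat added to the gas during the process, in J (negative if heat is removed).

P₁ = nRT₁/V₁ = 1.84×8.314×263/27.5 = 146 kPa.
Isobaric: P stays 146 kPa; V/T = const ⇒ T₂ = 309 K, V₂ = 32.3 L.
W = PΔV = 146×(32.3−27.5) kPa·L = 704 J.
ΔU = nCvΔT = 1.84×20.8×(309−263) = 1760 J.
Q = ΔU + W = nCpΔT = 2460 J.

2460 J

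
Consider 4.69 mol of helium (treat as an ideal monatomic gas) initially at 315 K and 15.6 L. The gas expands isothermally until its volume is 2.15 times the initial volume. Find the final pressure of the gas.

366 kPa

P₁ = nRT₁/V₁ = 4.69×8.314×315/15.6 = 787 kPa.
Isothermal: T stays 315 K; PV = const ⇒ V₂ = 33.5 L, P₂ = 366 kPa.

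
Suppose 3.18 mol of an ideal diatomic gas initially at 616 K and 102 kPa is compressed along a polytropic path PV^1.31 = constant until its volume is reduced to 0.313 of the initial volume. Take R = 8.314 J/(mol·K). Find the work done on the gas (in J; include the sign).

V₁ = nRT₁/P₁ = 3.18×8.314×616/102 = 160 L.
Polytropic n=1.31: T₂ = T₁(V₁/V₂)^(n−1) = 616×(3.19)^0.31 = 883 K; P₂ = P₁(V₁/V₂)^n = 467 kPa.
W = (P₁V₁−P₂V₂)/(n−1) = (102×160−467×50.0)/0.31 = -22800 J.
Work done on the gas = −W_by = 22800 J.

22800 J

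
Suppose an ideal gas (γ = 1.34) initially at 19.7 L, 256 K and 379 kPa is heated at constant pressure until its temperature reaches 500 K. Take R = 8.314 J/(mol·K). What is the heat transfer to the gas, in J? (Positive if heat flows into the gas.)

28000 J

n = P₁V₁/(RT₁) = 379×19.7/(8.314×256) = 3.51 mol.
Isobaric: P stays 379 kPa; V/T = const ⇒ T₂ = 500 K, V₂ = 38.5 L.
W = PΔV = 379×(38.5−19.7) kPa·L = 7120 J.
ΔU = nCvΔT = 3.51×24.5×(500−256) = 20900 J.
Q = ΔU + W = nCpΔT = 28000 J.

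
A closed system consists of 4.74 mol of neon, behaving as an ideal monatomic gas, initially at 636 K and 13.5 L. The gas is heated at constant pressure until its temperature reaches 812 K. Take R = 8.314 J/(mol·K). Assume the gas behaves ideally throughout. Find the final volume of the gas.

P₁ = nRT₁/V₁ = 4.74×8.314×636/13.5 = 1860 kPa.
Isobaric: P stays 1860 kPa; V/T = const ⇒ T₂ = 812 K, V₂ = 17.2 L.

17.2 L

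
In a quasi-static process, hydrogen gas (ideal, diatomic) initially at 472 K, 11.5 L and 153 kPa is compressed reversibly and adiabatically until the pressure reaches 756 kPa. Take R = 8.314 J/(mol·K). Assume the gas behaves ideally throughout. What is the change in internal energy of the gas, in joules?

n = P₁V₁/(RT₁) = 153×11.5/(8.314×472) = 0.448 mol.
Adiabatic: T₂/T₁ = (P₂/P₁)^((γ−1)/γ) ⇒ T₂ = 472×(4.94)^0.286 = 745 K; V₂ = 3.67 L.
For an ideal gas ΔU = nCvΔT with Cv = (5/2)R = 20.8 J/(mol·K).
ΔU = 0.448×20.8×(745−472) = 2540 J.

2540 J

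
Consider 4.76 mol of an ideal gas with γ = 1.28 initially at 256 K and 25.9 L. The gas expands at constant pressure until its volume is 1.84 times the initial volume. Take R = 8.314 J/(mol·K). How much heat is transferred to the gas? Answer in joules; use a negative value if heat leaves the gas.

38900 J

P₁ = nRT₁/V₁ = 4.76×8.314×256/25.9 = 391 kPa.
Isobaric: P stays 391 kPa; V/T = const ⇒ T₂ = 471 K, V₂ = 47.7 L.
W = PΔV = 391×(47.7−25.9) kPa·L = 8510 J.
ΔU = nCvΔT = 4.76×29.7×(471−256) = 30400 J.
Q = ΔU + W = nCpΔT = 38900 J.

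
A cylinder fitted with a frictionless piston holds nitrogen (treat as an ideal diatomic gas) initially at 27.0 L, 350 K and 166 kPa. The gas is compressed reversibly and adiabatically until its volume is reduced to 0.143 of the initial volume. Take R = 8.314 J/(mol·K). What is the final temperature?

Adiabatic: TV^(γ−1) = const ⇒ T₂ = 350×(6.99)^0.400 = 762 K; PV^γ = const ⇒ P₂ = 2530 kPa.

762 K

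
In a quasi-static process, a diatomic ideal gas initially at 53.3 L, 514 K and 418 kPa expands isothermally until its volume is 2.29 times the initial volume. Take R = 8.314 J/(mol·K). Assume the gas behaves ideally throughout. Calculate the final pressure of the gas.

183 kPa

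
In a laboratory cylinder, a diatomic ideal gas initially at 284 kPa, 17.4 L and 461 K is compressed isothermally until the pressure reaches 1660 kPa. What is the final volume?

2.98 L

Isothermal: T stays 461 K; PV = const ⇒ V₂ = 2.98 L, P₂ = 1660 kPa.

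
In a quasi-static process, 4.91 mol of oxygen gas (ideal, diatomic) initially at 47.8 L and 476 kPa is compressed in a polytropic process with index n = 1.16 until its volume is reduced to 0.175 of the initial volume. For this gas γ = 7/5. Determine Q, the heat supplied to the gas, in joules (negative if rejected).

-27400 J

T₁ = P₁V₁/(nR) = 476×47.8/(4.91×8.314) = 557 K.
Polytropic n=1.16: T₂ = T₁(V₁/V₂)^(n−1) = 557×(5.71)^0.16 = 737 K; P₂ = P₁(V₁/V₂)^n = 3590 kPa.
W = (P₁V₁−P₂V₂)/(n−1) = (476×47.8−3590×8.36)/0.16 = -45700 J.
ΔU = nCvΔT = 4.91×20.8×(737−557) = 18300 J.
Q = ΔU + W = -27400 J.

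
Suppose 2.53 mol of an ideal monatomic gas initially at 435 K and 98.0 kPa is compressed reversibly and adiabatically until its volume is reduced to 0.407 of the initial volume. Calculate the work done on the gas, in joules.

V₁ = nRT₁/P₁ = 2.53×8.314×435/98.0 = 93.4 L.
Adiabatic: TV^(γ−1) = const ⇒ T₂ = 435×(2.46)^0.667 = 792 K; PV^γ = const ⇒ P₂ = 438 kPa.
ΔU = nCvΔT = 2.53×12.5×(792−435) = 11300 J.
Q = 0 for an adiabatic process, so W = −ΔU = -11300 J.
Work done on the gas = −W_by = 11300 J.

11300 J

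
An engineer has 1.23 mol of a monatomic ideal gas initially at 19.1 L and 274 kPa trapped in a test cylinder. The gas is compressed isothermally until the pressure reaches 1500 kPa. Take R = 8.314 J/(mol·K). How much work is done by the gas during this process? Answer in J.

-8900 J

T₁ = P₁V₁/(nR) = 274×19.1/(1.23×8.314) = 512 K.
Isothermal: T stays 512 K; PV = const ⇒ V₂ = 3.49 L, P₂ = 1500 kPa.
W = nRT ln(V₂/V₁) = 1.23×8.314×512×ln(0.183) = -8900 J.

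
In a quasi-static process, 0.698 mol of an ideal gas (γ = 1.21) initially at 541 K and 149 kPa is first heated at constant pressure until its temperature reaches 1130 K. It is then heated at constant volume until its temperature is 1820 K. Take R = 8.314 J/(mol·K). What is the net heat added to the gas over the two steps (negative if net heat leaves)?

V₁ = nRT₁/P₁ = 0.698×8.314×541/149 = 21.1 L.
Step 1 — Isobaric: P stays 149 kPa; V/T = const ⇒ T₂ = 1130 K, V₂ = 44.0 L.
W = PΔV = 149×(44.0−21.1) kPa·L = 3420 J.
ΔU = nCvΔT = 0.698×39.6×(1130−541) = 16300 J.
Q = ΔU + W = nCpΔT = 19700 J.
State after step 1: P = 149 kPa, V = 44.0 L, T = 1130 K.
Step 2 — Isochoric: V stays 44.0 L; P/T = const ⇒ T₂ = 1820 K, P₂ = 240 kPa.
W = 0 (no volume change).
ΔU = nCvΔT = 0.698×39.6×(1820−1130) = 19100 J.
Q = ΔU = 19100 J.
Net over both steps: W = 3420 J, Q = 38800 J, ΔU = 35300 J.

38800 J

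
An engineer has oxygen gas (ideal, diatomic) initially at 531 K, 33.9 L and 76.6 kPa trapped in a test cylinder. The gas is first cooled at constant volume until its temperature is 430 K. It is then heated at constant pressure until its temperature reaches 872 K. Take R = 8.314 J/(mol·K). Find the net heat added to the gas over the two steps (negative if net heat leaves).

6330 J

n = P₁V₁/(RT₁) = 76.6×33.9/(8.314×531) = 0.588 mol.
Step 1 — Isochoric: V stays 33.9 L; P/T = const ⇒ T₂ = 430 K, P₂ = 62.0 kPa.
W = 0 (no volume change).
ΔU = nCvΔT = 0.588×20.8×(430−531) = -1230 J.
Q = ΔU = -1230 J.
State after step 1: P = 62.0 kPa, V = 33.9 L, T = 430 K.
Step 2 — Isobaric: P stays 62.0 kPa; V/T = const ⇒ T₂ = 872 K, V₂ = 68.7 L.
W = PΔV = 62.0×(68.7−33.9) kPa·L = 2160 J.
ΔU = nCvΔT = 0.588×20.8×(872−430) = 5400 J.
Q = ΔU + W = nCpΔT = 7570 J.
Net over both steps: W = 2160 J, Q = 6330 J, ΔU = 4170 J.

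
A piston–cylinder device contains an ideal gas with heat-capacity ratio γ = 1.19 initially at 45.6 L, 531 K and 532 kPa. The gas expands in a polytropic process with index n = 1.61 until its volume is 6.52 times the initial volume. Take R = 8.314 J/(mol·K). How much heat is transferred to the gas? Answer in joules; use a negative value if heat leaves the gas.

-59900 J

n = P₁V₁/(RT₁) = 532×45.6/(8.314×531) = 5.50 mol.
Polytropic n=1.61: T₂ = T₁(V₁/V₂)^(n−1) = 531×(0.153)^0.61 = 169 K; P₂ = P₁(V₁/V₂)^n = 26.0 kPa.
W = (P₁V₁−P₂V₂)/(n−1) = (532×45.6−26.0×297)/0.61 = 27100 J.
ΔU = nCvΔT = 5.50×43.8×(169−531) = -87000 J.
Q = ΔU + W = -59900 J.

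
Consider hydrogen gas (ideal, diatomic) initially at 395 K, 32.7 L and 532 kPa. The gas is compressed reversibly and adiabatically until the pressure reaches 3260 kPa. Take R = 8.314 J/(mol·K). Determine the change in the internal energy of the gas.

n = P₁V₁/(RT₁) = 532×32.7/(8.314×395) = 5.30 mol.
Adiabatic: T₂/T₁ = (P₂/P₁)^((γ−1)/γ) ⇒ T₂ = 395×(6.13)^0.286 = 663 K; V₂ = 8.96 L.
For an ideal gas ΔU = nCvΔT with Cv = (5/2)R = 20.8 J/(mol·K).
ΔU = 5.30×20.8×(663−395) = 29500 J.

29500 J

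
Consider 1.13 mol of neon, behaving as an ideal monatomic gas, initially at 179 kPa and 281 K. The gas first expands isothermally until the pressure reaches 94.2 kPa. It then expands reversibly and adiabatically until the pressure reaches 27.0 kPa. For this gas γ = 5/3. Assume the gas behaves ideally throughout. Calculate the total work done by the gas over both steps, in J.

V₁ = nRT₁/P₁ = 1.13×8.314×281/179 = 14.7 L.
Step 1 — Isothermal: T stays 281 K; PV = const ⇒ V₂ = 28.0 L, P₂ = 94.2 kPa.
ΔU = 0 (ideal gas, T constant).
W = nRT ln(V₂/V₁) = 1.13×8.314×281×ln(1.90) = 1690 J.
Q = ΔU + W = 1690 J.
State after step 1: P = 94.2 kPa, V = 28.0 L, T = 281 K.
Step 2 — Adiabatic: T₂/T₁ = (P₂/P₁)^((γ−1)/γ) ⇒ T₂ = 281×(0.287)^0.400 = 170 K; V₂ = 59.3 L.
ΔU = nCvΔT = 1.13×12.5×(170−281) = -1560 J.
Q = 0 for an adiabatic process, so W = −ΔU = 1560 J.
Net over both steps: W = 3250 J, Q = 1690 J, ΔU = -1560 J.

3250 J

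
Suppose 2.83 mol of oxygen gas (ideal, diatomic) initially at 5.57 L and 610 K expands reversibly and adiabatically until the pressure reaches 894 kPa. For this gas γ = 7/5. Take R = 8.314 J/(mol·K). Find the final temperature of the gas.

P₁ = nRT₁/V₁ = 2.83×8.314×610/5.57 = 2580 kPa.
Adiabatic: T₂/T₁ = (P₂/P₁)^((γ−1)/γ) ⇒ T₂ = 610×(0.347)^0.286 = 451 K; V₂ = 11.9 L.

451 K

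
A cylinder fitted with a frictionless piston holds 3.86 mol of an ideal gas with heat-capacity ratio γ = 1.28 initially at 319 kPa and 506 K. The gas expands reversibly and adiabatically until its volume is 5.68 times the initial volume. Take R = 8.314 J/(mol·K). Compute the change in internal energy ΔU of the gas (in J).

-22300 J

V₁ = nRT₁/P₁ = 3.86×8.314×506/319 = 50.9 L.
Adiabatic: TV^(γ−1) = const ⇒ T₂ = 506×(0.176)^0.280 = 311 K; PV^γ = const ⇒ P₂ = 34.5 kPa.
For an ideal gas ΔU = nCvΔT with Cv = R/(γ−1) = 29.7 J/(mol·K).
ΔU = 3.86×29.7×(311−506) = -22300 J.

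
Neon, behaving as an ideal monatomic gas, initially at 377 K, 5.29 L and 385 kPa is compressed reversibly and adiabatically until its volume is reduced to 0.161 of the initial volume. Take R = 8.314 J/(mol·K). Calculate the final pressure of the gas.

8080 kPa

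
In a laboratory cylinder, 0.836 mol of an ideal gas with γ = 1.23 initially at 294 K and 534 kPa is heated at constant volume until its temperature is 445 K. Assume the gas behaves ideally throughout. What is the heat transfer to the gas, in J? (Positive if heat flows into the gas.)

4560 J

V₁ = nRT₁/P₁ = 0.836×8.314×294/534 = 3.83 L.
Isochoric: V stays 3.83 L; P/T = const ⇒ T₂ = 445 K, P₂ = 808 kPa.
W = 0 (no volume change).
ΔU = nCvΔT = 0.836×36.1×(445−294) = 4560 J.
Q = ΔU = 4560 J.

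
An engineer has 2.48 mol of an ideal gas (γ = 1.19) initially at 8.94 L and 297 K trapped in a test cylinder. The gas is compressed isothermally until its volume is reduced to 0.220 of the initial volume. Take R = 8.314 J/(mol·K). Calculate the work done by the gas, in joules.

-9270 J

P₁ = nRT₁/V₁ = 2.48×8.314×297/8.94 = 685 kPa.
Isothermal: T stays 297 K; PV = const ⇒ V₂ = 1.97 L, P₂ = 3110 kPa.
W = nRT ln(V₂/V₁) = 2.48×8.314×297×ln(0.220) = -9270 J.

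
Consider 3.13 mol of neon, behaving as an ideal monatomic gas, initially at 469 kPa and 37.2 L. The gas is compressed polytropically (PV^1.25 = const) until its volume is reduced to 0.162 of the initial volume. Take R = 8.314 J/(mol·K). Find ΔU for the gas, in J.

T₁ = P₁V₁/(nR) = 469×37.2/(3.13×8.314) = 670 K.
Polytropic n=1.25: T₂ = T₁(V₁/V₂)^(n−1) = 670×(6.17)^0.25 = 1060 K; P₂ = P₁(V₁/V₂)^n = 4560 kPa.
For an ideal gas ΔU = nCvΔT with Cv = (3/2)R = 12.5 J/(mol·K).
ΔU = 3.13×12.5×(1060−670) = 15100 J.

15100 J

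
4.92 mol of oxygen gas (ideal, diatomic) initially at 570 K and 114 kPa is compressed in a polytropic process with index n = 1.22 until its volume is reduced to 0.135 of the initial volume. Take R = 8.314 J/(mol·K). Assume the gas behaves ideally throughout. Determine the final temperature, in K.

886 K

V₁ = nRT₁/P₁ = 4.92×8.314×570/114 = 205 L.
Polytropic n=1.22: T₂ = T₁(V₁/V₂)^(n−1) = 570×(7.41)^0.22 = 886 K; P₂ = P₁(V₁/V₂)^n = 1310 kPa.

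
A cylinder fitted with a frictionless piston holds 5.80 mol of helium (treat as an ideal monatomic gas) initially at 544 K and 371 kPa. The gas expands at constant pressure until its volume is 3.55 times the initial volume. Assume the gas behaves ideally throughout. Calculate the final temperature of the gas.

V₁ = nRT₁/P₁ = 5.80×8.314×544/371 = 70.7 L.
Isobaric: P stays 371 kPa; V/T = const ⇒ T₂ = 1930 K, V₂ = 251 L.

1930 K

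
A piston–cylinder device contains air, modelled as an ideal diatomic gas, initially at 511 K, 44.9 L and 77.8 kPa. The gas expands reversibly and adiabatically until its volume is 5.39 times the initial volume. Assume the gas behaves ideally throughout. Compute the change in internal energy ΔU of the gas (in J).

-4280 J

n = P₁V₁/(RT₁) = 77.8×44.9/(8.314×511) = 0.822 mol.
Adiabatic: TV^(γ−1) = const ⇒ T₂ = 511×(0.186)^0.400 = 260 K; PV^γ = const ⇒ P₂ = 7.36 kPa.
For an ideal gas ΔU = nCvΔT with Cv = (5/2)R = 20.8 J/(mol·K).
ΔU = 0.822×20.8×(260−511) = -4280 J.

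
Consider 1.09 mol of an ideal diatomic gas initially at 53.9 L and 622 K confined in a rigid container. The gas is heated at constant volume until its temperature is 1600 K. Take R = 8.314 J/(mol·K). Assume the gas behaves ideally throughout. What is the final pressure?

269 kPa

P₁ = nRT₁/V₁ = 1.09×8.314×622/53.9 = 105 kPa.
Isochoric: V stays 53.9 L; P/T = const ⇒ T₂ = 1600 K, P₂ = 269 kPa.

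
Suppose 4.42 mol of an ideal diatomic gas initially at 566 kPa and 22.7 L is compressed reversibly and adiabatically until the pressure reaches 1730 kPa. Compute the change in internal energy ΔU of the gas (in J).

T₁ = P₁V₁/(nR) = 566×22.7/(4.42×8.314) = 350 K.
Adiabatic: T₂/T₁ = (P₂/P₁)^((γ−1)/γ) ⇒ T₂ = 350×(3.06)^0.286 = 481 K; V₂ = 10.2 L.
For an ideal gas ΔU = nCvΔT with Cv = (5/2)R = 20.8 J/(mol·K).
ΔU = 4.42×20.8×(481−350) = 12100 J.

12100 J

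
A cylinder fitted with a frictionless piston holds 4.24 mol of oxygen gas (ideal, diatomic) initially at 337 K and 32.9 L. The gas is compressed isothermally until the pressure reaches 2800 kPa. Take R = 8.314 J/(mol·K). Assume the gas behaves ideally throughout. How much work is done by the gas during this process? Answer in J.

P₁ = nRT₁/V₁ = 4.24×8.314×337/32.9 = 361 kPa.
Isothermal: T stays 337 K; PV = const ⇒ V₂ = 4.24 L, P₂ = 2800 kPa.
W = nRT ln(V₂/V₁) = 4.24×8.314×337×ln(0.129) = -24300 J.

-24300 J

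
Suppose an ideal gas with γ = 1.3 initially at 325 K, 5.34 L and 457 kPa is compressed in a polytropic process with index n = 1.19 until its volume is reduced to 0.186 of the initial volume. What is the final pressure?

Polytropic n=1.19: T₂ = T₁(V₁/V₂)^(n−1) = 325×(5.38)^0.19 = 447 K; P₂ = P₁(V₁/V₂)^n = 3380 kPa.

3380 kPa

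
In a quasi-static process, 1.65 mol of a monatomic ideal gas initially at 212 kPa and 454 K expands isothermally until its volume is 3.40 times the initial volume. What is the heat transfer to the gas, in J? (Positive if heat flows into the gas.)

7620 J

V₁ = nRT₁/P₁ = 1.65×8.314×454/212 = 29.4 L.
Isothermal: T stays 454 K; PV = const ⇒ V₂ = 99.9 L, P₂ = 62.4 kPa.
ΔU = 0 (ideal gas, T constant).
W = nRT ln(V₂/V₁) = 1.65×8.314×454×ln(3.40) = 7620 J.
Q = ΔU + W = 7620 J.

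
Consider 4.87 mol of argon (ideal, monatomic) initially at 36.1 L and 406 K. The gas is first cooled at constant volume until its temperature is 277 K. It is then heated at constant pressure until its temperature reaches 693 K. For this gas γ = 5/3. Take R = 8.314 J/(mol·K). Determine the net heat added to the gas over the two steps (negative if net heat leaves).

34300 J

P₁ = nRT₁/V₁ = 4.87×8.314×406/36.1 = 455 kPa.
Step 1 — Isochoric: V stays 36.1 L; P/T = const ⇒ T₂ = 277 K, P₂ = 311 kPa.
W = 0 (no volume change).
ΔU = nCvΔT = 4.87×12.5×(277−406) = -7830 J.
Q = ΔU = -7830 J.
State after step 1: P = 311 kPa, V = 36.1 L, T = 277 K.
Step 2 — Isobaric: P stays 311 kPa; V/T = const ⇒ T₂ = 693 K, V₂ = 90.3 L.
W = PΔV = 311×(90.3−36.1) kPa·L = 16800 J.
ΔU = nCvΔT = 4.87×12.5×(693−277) = 25300 J.
Q = ΔU + W = nCpΔT = 42100 J.
Net over both steps: W = 16800 J, Q = 34300 J, ΔU = 17400 J.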